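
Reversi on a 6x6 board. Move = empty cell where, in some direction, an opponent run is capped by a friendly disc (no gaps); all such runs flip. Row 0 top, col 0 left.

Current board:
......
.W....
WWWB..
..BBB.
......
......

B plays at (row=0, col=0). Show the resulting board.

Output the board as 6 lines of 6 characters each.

Place B at (0,0); scan 8 dirs for brackets.
Dir NW: edge -> no flip
Dir N: edge -> no flip
Dir NE: edge -> no flip
Dir W: edge -> no flip
Dir E: first cell '.' (not opp) -> no flip
Dir SW: edge -> no flip
Dir S: first cell '.' (not opp) -> no flip
Dir SE: opp run (1,1) (2,2) capped by B -> flip
All flips: (1,1) (2,2)

Answer: B.....
.B....
WWBB..
..BBB.
......
......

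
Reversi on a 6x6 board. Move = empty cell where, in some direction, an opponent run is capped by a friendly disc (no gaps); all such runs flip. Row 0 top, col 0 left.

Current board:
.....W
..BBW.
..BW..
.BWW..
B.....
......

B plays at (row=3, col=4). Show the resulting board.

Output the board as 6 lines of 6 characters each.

Place B at (3,4); scan 8 dirs for brackets.
Dir NW: opp run (2,3) capped by B -> flip
Dir N: first cell '.' (not opp) -> no flip
Dir NE: first cell '.' (not opp) -> no flip
Dir W: opp run (3,3) (3,2) capped by B -> flip
Dir E: first cell '.' (not opp) -> no flip
Dir SW: first cell '.' (not opp) -> no flip
Dir S: first cell '.' (not opp) -> no flip
Dir SE: first cell '.' (not opp) -> no flip
All flips: (2,3) (3,2) (3,3)

Answer: .....W
..BBW.
..BB..
.BBBB.
B.....
......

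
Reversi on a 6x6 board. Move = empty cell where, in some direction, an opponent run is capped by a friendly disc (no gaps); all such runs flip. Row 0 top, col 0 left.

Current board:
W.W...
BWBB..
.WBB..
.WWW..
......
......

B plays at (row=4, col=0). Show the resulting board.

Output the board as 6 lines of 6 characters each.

Answer: W.W...
BWBB..
.WBB..
.BWW..
B.....
......

Derivation:
Place B at (4,0); scan 8 dirs for brackets.
Dir NW: edge -> no flip
Dir N: first cell '.' (not opp) -> no flip
Dir NE: opp run (3,1) capped by B -> flip
Dir W: edge -> no flip
Dir E: first cell '.' (not opp) -> no flip
Dir SW: edge -> no flip
Dir S: first cell '.' (not opp) -> no flip
Dir SE: first cell '.' (not opp) -> no flip
All flips: (3,1)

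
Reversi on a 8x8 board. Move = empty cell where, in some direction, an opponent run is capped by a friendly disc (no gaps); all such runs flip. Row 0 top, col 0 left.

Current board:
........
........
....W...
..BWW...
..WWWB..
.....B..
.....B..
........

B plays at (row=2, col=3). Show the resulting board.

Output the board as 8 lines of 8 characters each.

Answer: ........
........
...BW...
..BWB...
..WWWB..
.....B..
.....B..
........

Derivation:
Place B at (2,3); scan 8 dirs for brackets.
Dir NW: first cell '.' (not opp) -> no flip
Dir N: first cell '.' (not opp) -> no flip
Dir NE: first cell '.' (not opp) -> no flip
Dir W: first cell '.' (not opp) -> no flip
Dir E: opp run (2,4), next='.' -> no flip
Dir SW: first cell 'B' (not opp) -> no flip
Dir S: opp run (3,3) (4,3), next='.' -> no flip
Dir SE: opp run (3,4) capped by B -> flip
All flips: (3,4)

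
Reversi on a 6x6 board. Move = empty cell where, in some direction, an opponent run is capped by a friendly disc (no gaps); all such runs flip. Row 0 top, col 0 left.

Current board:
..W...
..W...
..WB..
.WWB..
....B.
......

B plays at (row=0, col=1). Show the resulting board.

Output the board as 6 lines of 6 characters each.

Answer: .BW...
..B...
..WB..
.WWB..
....B.
......

Derivation:
Place B at (0,1); scan 8 dirs for brackets.
Dir NW: edge -> no flip
Dir N: edge -> no flip
Dir NE: edge -> no flip
Dir W: first cell '.' (not opp) -> no flip
Dir E: opp run (0,2), next='.' -> no flip
Dir SW: first cell '.' (not opp) -> no flip
Dir S: first cell '.' (not opp) -> no flip
Dir SE: opp run (1,2) capped by B -> flip
All flips: (1,2)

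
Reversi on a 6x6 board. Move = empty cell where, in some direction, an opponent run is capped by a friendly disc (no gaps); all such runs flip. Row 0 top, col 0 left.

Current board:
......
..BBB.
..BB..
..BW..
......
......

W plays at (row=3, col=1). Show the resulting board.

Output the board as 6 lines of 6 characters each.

Place W at (3,1); scan 8 dirs for brackets.
Dir NW: first cell '.' (not opp) -> no flip
Dir N: first cell '.' (not opp) -> no flip
Dir NE: opp run (2,2) (1,3), next='.' -> no flip
Dir W: first cell '.' (not opp) -> no flip
Dir E: opp run (3,2) capped by W -> flip
Dir SW: first cell '.' (not opp) -> no flip
Dir S: first cell '.' (not opp) -> no flip
Dir SE: first cell '.' (not opp) -> no flip
All flips: (3,2)

Answer: ......
..BBB.
..BB..
.WWW..
......
......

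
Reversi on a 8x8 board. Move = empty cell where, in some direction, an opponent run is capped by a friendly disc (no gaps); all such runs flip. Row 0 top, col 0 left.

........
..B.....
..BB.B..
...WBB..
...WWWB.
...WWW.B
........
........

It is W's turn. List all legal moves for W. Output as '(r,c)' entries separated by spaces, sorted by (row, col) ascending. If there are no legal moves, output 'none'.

Answer: (0,1) (1,1) (1,3) (1,5) (1,6) (2,4) (2,6) (3,6) (3,7) (4,7)

Derivation:
(0,1): flips 3 -> legal
(0,2): no bracket -> illegal
(0,3): no bracket -> illegal
(1,1): flips 1 -> legal
(1,3): flips 1 -> legal
(1,4): no bracket -> illegal
(1,5): flips 2 -> legal
(1,6): flips 2 -> legal
(2,1): no bracket -> illegal
(2,4): flips 1 -> legal
(2,6): flips 1 -> legal
(3,1): no bracket -> illegal
(3,2): no bracket -> illegal
(3,6): flips 2 -> legal
(3,7): flips 1 -> legal
(4,7): flips 1 -> legal
(5,6): no bracket -> illegal
(6,6): no bracket -> illegal
(6,7): no bracket -> illegal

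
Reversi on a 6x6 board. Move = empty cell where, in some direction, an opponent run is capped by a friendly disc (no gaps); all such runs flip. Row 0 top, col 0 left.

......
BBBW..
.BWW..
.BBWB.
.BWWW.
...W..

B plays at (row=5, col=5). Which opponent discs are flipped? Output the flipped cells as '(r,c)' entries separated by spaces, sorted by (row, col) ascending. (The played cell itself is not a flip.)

Dir NW: opp run (4,4) (3,3) (2,2) capped by B -> flip
Dir N: first cell '.' (not opp) -> no flip
Dir NE: edge -> no flip
Dir W: first cell '.' (not opp) -> no flip
Dir E: edge -> no flip
Dir SW: edge -> no flip
Dir S: edge -> no flip
Dir SE: edge -> no flip

Answer: (2,2) (3,3) (4,4)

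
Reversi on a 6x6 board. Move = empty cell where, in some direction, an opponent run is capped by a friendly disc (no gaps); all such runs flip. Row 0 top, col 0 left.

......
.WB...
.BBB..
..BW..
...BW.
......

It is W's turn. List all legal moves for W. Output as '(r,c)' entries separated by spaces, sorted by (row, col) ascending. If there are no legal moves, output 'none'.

Answer: (1,3) (3,1) (4,2) (5,3)

Derivation:
(0,1): no bracket -> illegal
(0,2): no bracket -> illegal
(0,3): no bracket -> illegal
(1,0): no bracket -> illegal
(1,3): flips 2 -> legal
(1,4): no bracket -> illegal
(2,0): no bracket -> illegal
(2,4): no bracket -> illegal
(3,0): no bracket -> illegal
(3,1): flips 2 -> legal
(3,4): no bracket -> illegal
(4,1): no bracket -> illegal
(4,2): flips 1 -> legal
(5,2): no bracket -> illegal
(5,3): flips 1 -> legal
(5,4): no bracket -> illegal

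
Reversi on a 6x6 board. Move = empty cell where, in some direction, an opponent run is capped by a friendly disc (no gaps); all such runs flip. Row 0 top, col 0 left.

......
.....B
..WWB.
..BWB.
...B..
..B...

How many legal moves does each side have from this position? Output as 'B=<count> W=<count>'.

-- B to move --
(1,1): no bracket -> illegal
(1,2): flips 2 -> legal
(1,3): flips 2 -> legal
(1,4): flips 1 -> legal
(2,1): flips 2 -> legal
(3,1): no bracket -> illegal
(4,2): flips 1 -> legal
(4,4): no bracket -> illegal
B mobility = 5
-- W to move --
(0,4): no bracket -> illegal
(0,5): no bracket -> illegal
(1,3): no bracket -> illegal
(1,4): no bracket -> illegal
(2,1): no bracket -> illegal
(2,5): flips 1 -> legal
(3,1): flips 1 -> legal
(3,5): flips 1 -> legal
(4,1): flips 1 -> legal
(4,2): flips 1 -> legal
(4,4): no bracket -> illegal
(4,5): flips 1 -> legal
(5,1): no bracket -> illegal
(5,3): flips 1 -> legal
(5,4): no bracket -> illegal
W mobility = 7

Answer: B=5 W=7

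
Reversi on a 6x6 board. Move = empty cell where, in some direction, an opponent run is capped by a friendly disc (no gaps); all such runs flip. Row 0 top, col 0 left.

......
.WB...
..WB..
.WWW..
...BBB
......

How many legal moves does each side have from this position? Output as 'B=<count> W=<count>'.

Answer: B=5 W=7

Derivation:
-- B to move --
(0,0): flips 3 -> legal
(0,1): no bracket -> illegal
(0,2): no bracket -> illegal
(1,0): flips 1 -> legal
(1,3): no bracket -> illegal
(2,0): no bracket -> illegal
(2,1): flips 2 -> legal
(2,4): no bracket -> illegal
(3,0): no bracket -> illegal
(3,4): no bracket -> illegal
(4,0): no bracket -> illegal
(4,1): flips 1 -> legal
(4,2): flips 2 -> legal
B mobility = 5
-- W to move --
(0,1): no bracket -> illegal
(0,2): flips 1 -> legal
(0,3): no bracket -> illegal
(1,3): flips 2 -> legal
(1,4): flips 1 -> legal
(2,1): no bracket -> illegal
(2,4): flips 1 -> legal
(3,4): no bracket -> illegal
(3,5): no bracket -> illegal
(4,2): no bracket -> illegal
(5,2): no bracket -> illegal
(5,3): flips 1 -> legal
(5,4): flips 1 -> legal
(5,5): flips 1 -> legal
W mobility = 7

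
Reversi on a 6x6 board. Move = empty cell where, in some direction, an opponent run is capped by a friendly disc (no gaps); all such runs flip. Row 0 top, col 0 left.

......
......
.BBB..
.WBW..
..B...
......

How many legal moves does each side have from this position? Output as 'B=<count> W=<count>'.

-- B to move --
(2,0): flips 1 -> legal
(2,4): flips 1 -> legal
(3,0): flips 1 -> legal
(3,4): flips 1 -> legal
(4,0): flips 1 -> legal
(4,1): flips 1 -> legal
(4,3): flips 1 -> legal
(4,4): flips 1 -> legal
B mobility = 8
-- W to move --
(1,0): no bracket -> illegal
(1,1): flips 2 -> legal
(1,2): no bracket -> illegal
(1,3): flips 2 -> legal
(1,4): no bracket -> illegal
(2,0): no bracket -> illegal
(2,4): no bracket -> illegal
(3,0): no bracket -> illegal
(3,4): no bracket -> illegal
(4,1): no bracket -> illegal
(4,3): no bracket -> illegal
(5,1): flips 1 -> legal
(5,2): no bracket -> illegal
(5,3): flips 1 -> legal
W mobility = 4

Answer: B=8 W=4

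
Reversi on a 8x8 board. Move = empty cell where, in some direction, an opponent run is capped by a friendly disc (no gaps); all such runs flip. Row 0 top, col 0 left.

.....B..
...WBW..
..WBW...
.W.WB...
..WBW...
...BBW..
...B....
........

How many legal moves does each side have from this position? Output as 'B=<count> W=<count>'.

-- B to move --
(0,2): no bracket -> illegal
(0,3): flips 1 -> legal
(0,4): no bracket -> illegal
(0,6): no bracket -> illegal
(1,1): no bracket -> illegal
(1,2): flips 1 -> legal
(1,6): flips 1 -> legal
(2,0): flips 2 -> legal
(2,1): flips 1 -> legal
(2,5): flips 2 -> legal
(2,6): no bracket -> illegal
(3,0): no bracket -> illegal
(3,2): flips 1 -> legal
(3,5): flips 1 -> legal
(4,0): no bracket -> illegal
(4,1): flips 1 -> legal
(4,5): flips 1 -> legal
(4,6): no bracket -> illegal
(5,1): no bracket -> illegal
(5,2): no bracket -> illegal
(5,6): flips 1 -> legal
(6,4): no bracket -> illegal
(6,5): no bracket -> illegal
(6,6): no bracket -> illegal
B mobility = 11
-- W to move --
(0,3): no bracket -> illegal
(0,4): flips 1 -> legal
(0,6): no bracket -> illegal
(1,2): no bracket -> illegal
(1,6): no bracket -> illegal
(2,5): no bracket -> illegal
(3,2): no bracket -> illegal
(3,5): flips 1 -> legal
(4,5): no bracket -> illegal
(5,2): flips 2 -> legal
(6,2): flips 1 -> legal
(6,4): flips 2 -> legal
(6,5): no bracket -> illegal
(7,2): no bracket -> illegal
(7,3): flips 3 -> legal
(7,4): no bracket -> illegal
W mobility = 6

Answer: B=11 W=6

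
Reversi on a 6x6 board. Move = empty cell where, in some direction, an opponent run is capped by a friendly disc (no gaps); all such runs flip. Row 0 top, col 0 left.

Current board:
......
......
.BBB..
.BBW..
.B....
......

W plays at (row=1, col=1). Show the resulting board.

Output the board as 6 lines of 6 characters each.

Answer: ......
.W....
.BWB..
.BBW..
.B....
......

Derivation:
Place W at (1,1); scan 8 dirs for brackets.
Dir NW: first cell '.' (not opp) -> no flip
Dir N: first cell '.' (not opp) -> no flip
Dir NE: first cell '.' (not opp) -> no flip
Dir W: first cell '.' (not opp) -> no flip
Dir E: first cell '.' (not opp) -> no flip
Dir SW: first cell '.' (not opp) -> no flip
Dir S: opp run (2,1) (3,1) (4,1), next='.' -> no flip
Dir SE: opp run (2,2) capped by W -> flip
All flips: (2,2)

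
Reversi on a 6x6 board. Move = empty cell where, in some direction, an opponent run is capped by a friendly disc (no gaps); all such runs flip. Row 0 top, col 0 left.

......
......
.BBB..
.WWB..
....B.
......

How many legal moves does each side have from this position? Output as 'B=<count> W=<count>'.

Answer: B=5 W=6

Derivation:
-- B to move --
(2,0): no bracket -> illegal
(3,0): flips 2 -> legal
(4,0): flips 1 -> legal
(4,1): flips 2 -> legal
(4,2): flips 1 -> legal
(4,3): flips 1 -> legal
B mobility = 5
-- W to move --
(1,0): flips 1 -> legal
(1,1): flips 1 -> legal
(1,2): flips 1 -> legal
(1,3): flips 1 -> legal
(1,4): flips 1 -> legal
(2,0): no bracket -> illegal
(2,4): no bracket -> illegal
(3,0): no bracket -> illegal
(3,4): flips 1 -> legal
(3,5): no bracket -> illegal
(4,2): no bracket -> illegal
(4,3): no bracket -> illegal
(4,5): no bracket -> illegal
(5,3): no bracket -> illegal
(5,4): no bracket -> illegal
(5,5): no bracket -> illegal
W mobility = 6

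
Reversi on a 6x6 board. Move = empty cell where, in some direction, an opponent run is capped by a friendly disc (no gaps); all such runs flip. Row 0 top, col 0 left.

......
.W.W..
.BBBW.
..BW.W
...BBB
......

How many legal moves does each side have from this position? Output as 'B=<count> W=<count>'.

Answer: B=6 W=4

Derivation:
-- B to move --
(0,0): flips 1 -> legal
(0,1): flips 1 -> legal
(0,2): no bracket -> illegal
(0,3): flips 1 -> legal
(0,4): flips 1 -> legal
(1,0): no bracket -> illegal
(1,2): no bracket -> illegal
(1,4): no bracket -> illegal
(1,5): no bracket -> illegal
(2,0): no bracket -> illegal
(2,5): flips 2 -> legal
(3,4): flips 1 -> legal
(4,2): no bracket -> illegal
B mobility = 6
-- W to move --
(1,0): no bracket -> illegal
(1,2): no bracket -> illegal
(1,4): no bracket -> illegal
(2,0): flips 3 -> legal
(3,0): no bracket -> illegal
(3,1): flips 3 -> legal
(3,4): no bracket -> illegal
(4,1): no bracket -> illegal
(4,2): no bracket -> illegal
(5,2): no bracket -> illegal
(5,3): flips 2 -> legal
(5,4): no bracket -> illegal
(5,5): flips 2 -> legal
W mobility = 4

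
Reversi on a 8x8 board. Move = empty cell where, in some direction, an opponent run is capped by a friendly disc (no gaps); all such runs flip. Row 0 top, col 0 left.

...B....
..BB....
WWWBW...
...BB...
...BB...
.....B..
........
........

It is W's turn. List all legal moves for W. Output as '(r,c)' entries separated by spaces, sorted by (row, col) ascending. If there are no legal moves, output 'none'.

(0,1): no bracket -> illegal
(0,2): flips 2 -> legal
(0,4): flips 1 -> legal
(1,1): no bracket -> illegal
(1,4): no bracket -> illegal
(2,5): no bracket -> illegal
(3,2): no bracket -> illegal
(3,5): no bracket -> illegal
(4,2): flips 1 -> legal
(4,5): no bracket -> illegal
(4,6): no bracket -> illegal
(5,2): no bracket -> illegal
(5,3): no bracket -> illegal
(5,4): flips 2 -> legal
(5,6): no bracket -> illegal
(6,4): no bracket -> illegal
(6,5): no bracket -> illegal
(6,6): flips 3 -> legal

Answer: (0,2) (0,4) (4,2) (5,4) (6,6)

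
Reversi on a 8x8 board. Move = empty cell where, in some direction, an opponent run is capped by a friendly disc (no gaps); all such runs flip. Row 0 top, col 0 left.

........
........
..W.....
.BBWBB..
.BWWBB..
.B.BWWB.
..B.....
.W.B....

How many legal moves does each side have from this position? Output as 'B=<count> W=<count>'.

Answer: B=10 W=14

Derivation:
-- B to move --
(1,1): flips 2 -> legal
(1,2): flips 1 -> legal
(1,3): flips 1 -> legal
(2,1): no bracket -> illegal
(2,3): flips 2 -> legal
(2,4): flips 2 -> legal
(4,6): no bracket -> illegal
(5,2): flips 2 -> legal
(6,0): no bracket -> illegal
(6,1): no bracket -> illegal
(6,3): flips 1 -> legal
(6,4): flips 1 -> legal
(6,5): flips 3 -> legal
(6,6): flips 1 -> legal
(7,0): no bracket -> illegal
(7,2): no bracket -> illegal
B mobility = 10
-- W to move --
(2,0): flips 1 -> legal
(2,1): flips 1 -> legal
(2,3): no bracket -> illegal
(2,4): flips 2 -> legal
(2,5): flips 3 -> legal
(2,6): flips 4 -> legal
(3,0): flips 2 -> legal
(3,6): flips 3 -> legal
(4,0): flips 2 -> legal
(4,6): flips 2 -> legal
(4,7): no bracket -> illegal
(5,0): no bracket -> illegal
(5,2): flips 1 -> legal
(5,7): flips 1 -> legal
(6,0): flips 1 -> legal
(6,1): no bracket -> illegal
(6,3): flips 1 -> legal
(6,4): flips 1 -> legal
(6,5): no bracket -> illegal
(6,6): no bracket -> illegal
(6,7): no bracket -> illegal
(7,2): no bracket -> illegal
(7,4): no bracket -> illegal
W mobility = 14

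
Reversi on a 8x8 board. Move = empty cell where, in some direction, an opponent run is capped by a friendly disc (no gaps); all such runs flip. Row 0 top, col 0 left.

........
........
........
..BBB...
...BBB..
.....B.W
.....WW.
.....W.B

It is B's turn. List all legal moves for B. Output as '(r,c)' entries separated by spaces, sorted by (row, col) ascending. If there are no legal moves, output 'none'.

Answer: none

Derivation:
(4,6): no bracket -> illegal
(4,7): no bracket -> illegal
(5,4): no bracket -> illegal
(5,6): no bracket -> illegal
(6,4): no bracket -> illegal
(6,7): no bracket -> illegal
(7,4): no bracket -> illegal
(7,6): no bracket -> illegal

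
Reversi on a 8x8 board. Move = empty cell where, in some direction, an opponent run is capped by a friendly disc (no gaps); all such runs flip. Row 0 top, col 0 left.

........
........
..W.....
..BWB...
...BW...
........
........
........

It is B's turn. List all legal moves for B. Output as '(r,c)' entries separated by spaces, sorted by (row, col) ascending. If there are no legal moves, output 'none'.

Answer: (1,2) (2,3) (4,5) (5,4)

Derivation:
(1,1): no bracket -> illegal
(1,2): flips 1 -> legal
(1,3): no bracket -> illegal
(2,1): no bracket -> illegal
(2,3): flips 1 -> legal
(2,4): no bracket -> illegal
(3,1): no bracket -> illegal
(3,5): no bracket -> illegal
(4,2): no bracket -> illegal
(4,5): flips 1 -> legal
(5,3): no bracket -> illegal
(5,4): flips 1 -> legal
(5,5): no bracket -> illegal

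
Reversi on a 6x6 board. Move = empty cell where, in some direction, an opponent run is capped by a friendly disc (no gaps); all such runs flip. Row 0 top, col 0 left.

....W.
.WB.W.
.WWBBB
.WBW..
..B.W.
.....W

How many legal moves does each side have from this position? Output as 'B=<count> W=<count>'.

-- B to move --
(0,0): no bracket -> illegal
(0,1): no bracket -> illegal
(0,2): no bracket -> illegal
(0,3): flips 1 -> legal
(0,5): flips 1 -> legal
(1,0): flips 2 -> legal
(1,3): no bracket -> illegal
(1,5): no bracket -> illegal
(2,0): flips 3 -> legal
(3,0): flips 2 -> legal
(3,4): flips 1 -> legal
(3,5): no bracket -> illegal
(4,0): no bracket -> illegal
(4,1): no bracket -> illegal
(4,3): flips 1 -> legal
(4,5): no bracket -> illegal
(5,3): no bracket -> illegal
(5,4): no bracket -> illegal
B mobility = 7
-- W to move --
(0,1): no bracket -> illegal
(0,2): flips 1 -> legal
(0,3): flips 1 -> legal
(1,3): flips 2 -> legal
(1,5): flips 1 -> legal
(3,4): flips 1 -> legal
(3,5): no bracket -> illegal
(4,1): flips 2 -> legal
(4,3): flips 1 -> legal
(5,1): flips 1 -> legal
(5,2): flips 2 -> legal
(5,3): flips 1 -> legal
W mobility = 10

Answer: B=7 W=10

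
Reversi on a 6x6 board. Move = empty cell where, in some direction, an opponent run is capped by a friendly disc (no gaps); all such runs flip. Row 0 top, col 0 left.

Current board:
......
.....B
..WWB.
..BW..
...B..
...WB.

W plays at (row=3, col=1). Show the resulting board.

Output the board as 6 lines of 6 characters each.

Answer: ......
.....B
..WWB.
.WWW..
...B..
...WB.

Derivation:
Place W at (3,1); scan 8 dirs for brackets.
Dir NW: first cell '.' (not opp) -> no flip
Dir N: first cell '.' (not opp) -> no flip
Dir NE: first cell 'W' (not opp) -> no flip
Dir W: first cell '.' (not opp) -> no flip
Dir E: opp run (3,2) capped by W -> flip
Dir SW: first cell '.' (not opp) -> no flip
Dir S: first cell '.' (not opp) -> no flip
Dir SE: first cell '.' (not opp) -> no flip
All flips: (3,2)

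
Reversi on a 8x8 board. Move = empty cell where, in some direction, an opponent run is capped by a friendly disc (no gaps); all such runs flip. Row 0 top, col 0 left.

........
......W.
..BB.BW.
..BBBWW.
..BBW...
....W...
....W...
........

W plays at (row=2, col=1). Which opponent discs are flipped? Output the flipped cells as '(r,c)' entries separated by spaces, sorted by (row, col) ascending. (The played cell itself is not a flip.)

Answer: (3,2) (4,3)

Derivation:
Dir NW: first cell '.' (not opp) -> no flip
Dir N: first cell '.' (not opp) -> no flip
Dir NE: first cell '.' (not opp) -> no flip
Dir W: first cell '.' (not opp) -> no flip
Dir E: opp run (2,2) (2,3), next='.' -> no flip
Dir SW: first cell '.' (not opp) -> no flip
Dir S: first cell '.' (not opp) -> no flip
Dir SE: opp run (3,2) (4,3) capped by W -> flip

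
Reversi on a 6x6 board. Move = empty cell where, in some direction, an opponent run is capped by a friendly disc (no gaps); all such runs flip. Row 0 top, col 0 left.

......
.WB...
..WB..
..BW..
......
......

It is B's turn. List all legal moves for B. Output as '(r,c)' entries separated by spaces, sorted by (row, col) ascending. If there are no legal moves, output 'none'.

(0,0): no bracket -> illegal
(0,1): no bracket -> illegal
(0,2): no bracket -> illegal
(1,0): flips 1 -> legal
(1,3): no bracket -> illegal
(2,0): no bracket -> illegal
(2,1): flips 1 -> legal
(2,4): no bracket -> illegal
(3,1): no bracket -> illegal
(3,4): flips 1 -> legal
(4,2): no bracket -> illegal
(4,3): flips 1 -> legal
(4,4): no bracket -> illegal

Answer: (1,0) (2,1) (3,4) (4,3)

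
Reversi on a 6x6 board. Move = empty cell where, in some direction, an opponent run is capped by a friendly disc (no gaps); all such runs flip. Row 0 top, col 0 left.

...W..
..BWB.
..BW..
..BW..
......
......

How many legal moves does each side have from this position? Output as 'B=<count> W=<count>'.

-- B to move --
(0,2): no bracket -> illegal
(0,4): flips 1 -> legal
(2,4): flips 1 -> legal
(3,4): flips 2 -> legal
(4,2): no bracket -> illegal
(4,3): no bracket -> illegal
(4,4): flips 1 -> legal
B mobility = 4
-- W to move --
(0,1): flips 1 -> legal
(0,2): no bracket -> illegal
(0,4): no bracket -> illegal
(0,5): flips 1 -> legal
(1,1): flips 2 -> legal
(1,5): flips 1 -> legal
(2,1): flips 2 -> legal
(2,4): no bracket -> illegal
(2,5): flips 1 -> legal
(3,1): flips 2 -> legal
(4,1): flips 1 -> legal
(4,2): no bracket -> illegal
(4,3): no bracket -> illegal
W mobility = 8

Answer: B=4 W=8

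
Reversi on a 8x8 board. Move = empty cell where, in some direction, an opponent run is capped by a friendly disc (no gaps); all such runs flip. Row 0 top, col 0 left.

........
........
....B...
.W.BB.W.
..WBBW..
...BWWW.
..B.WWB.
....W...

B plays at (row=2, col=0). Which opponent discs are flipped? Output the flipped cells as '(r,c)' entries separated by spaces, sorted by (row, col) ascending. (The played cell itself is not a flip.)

Answer: (3,1) (4,2)

Derivation:
Dir NW: edge -> no flip
Dir N: first cell '.' (not opp) -> no flip
Dir NE: first cell '.' (not opp) -> no flip
Dir W: edge -> no flip
Dir E: first cell '.' (not opp) -> no flip
Dir SW: edge -> no flip
Dir S: first cell '.' (not opp) -> no flip
Dir SE: opp run (3,1) (4,2) capped by B -> flip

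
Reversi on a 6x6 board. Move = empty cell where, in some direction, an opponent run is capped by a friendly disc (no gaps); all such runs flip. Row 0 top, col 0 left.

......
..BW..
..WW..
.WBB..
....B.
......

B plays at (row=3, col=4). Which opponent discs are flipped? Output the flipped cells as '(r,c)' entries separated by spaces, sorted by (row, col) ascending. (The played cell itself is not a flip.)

Dir NW: opp run (2,3) capped by B -> flip
Dir N: first cell '.' (not opp) -> no flip
Dir NE: first cell '.' (not opp) -> no flip
Dir W: first cell 'B' (not opp) -> no flip
Dir E: first cell '.' (not opp) -> no flip
Dir SW: first cell '.' (not opp) -> no flip
Dir S: first cell 'B' (not opp) -> no flip
Dir SE: first cell '.' (not opp) -> no flip

Answer: (2,3)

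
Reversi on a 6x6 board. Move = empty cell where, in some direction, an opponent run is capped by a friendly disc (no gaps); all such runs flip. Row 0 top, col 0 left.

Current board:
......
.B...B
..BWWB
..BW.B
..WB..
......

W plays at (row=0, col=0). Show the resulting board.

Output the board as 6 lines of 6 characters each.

Place W at (0,0); scan 8 dirs for brackets.
Dir NW: edge -> no flip
Dir N: edge -> no flip
Dir NE: edge -> no flip
Dir W: edge -> no flip
Dir E: first cell '.' (not opp) -> no flip
Dir SW: edge -> no flip
Dir S: first cell '.' (not opp) -> no flip
Dir SE: opp run (1,1) (2,2) capped by W -> flip
All flips: (1,1) (2,2)

Answer: W.....
.W...B
..WWWB
..BW.B
..WB..
......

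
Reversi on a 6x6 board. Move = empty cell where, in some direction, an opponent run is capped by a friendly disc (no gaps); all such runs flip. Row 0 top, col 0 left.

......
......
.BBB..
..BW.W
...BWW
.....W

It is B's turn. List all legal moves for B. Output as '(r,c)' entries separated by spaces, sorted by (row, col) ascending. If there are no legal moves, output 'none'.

(2,4): no bracket -> illegal
(2,5): no bracket -> illegal
(3,4): flips 1 -> legal
(4,2): no bracket -> illegal
(5,3): no bracket -> illegal
(5,4): no bracket -> illegal

Answer: (3,4)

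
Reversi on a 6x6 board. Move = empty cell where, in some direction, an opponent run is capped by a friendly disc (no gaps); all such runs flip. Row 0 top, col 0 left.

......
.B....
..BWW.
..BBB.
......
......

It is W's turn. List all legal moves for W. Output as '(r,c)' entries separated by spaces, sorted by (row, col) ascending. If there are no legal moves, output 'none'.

Answer: (2,1) (4,1) (4,2) (4,3) (4,4) (4,5)

Derivation:
(0,0): no bracket -> illegal
(0,1): no bracket -> illegal
(0,2): no bracket -> illegal
(1,0): no bracket -> illegal
(1,2): no bracket -> illegal
(1,3): no bracket -> illegal
(2,0): no bracket -> illegal
(2,1): flips 1 -> legal
(2,5): no bracket -> illegal
(3,1): no bracket -> illegal
(3,5): no bracket -> illegal
(4,1): flips 1 -> legal
(4,2): flips 1 -> legal
(4,3): flips 1 -> legal
(4,4): flips 1 -> legal
(4,5): flips 1 -> legal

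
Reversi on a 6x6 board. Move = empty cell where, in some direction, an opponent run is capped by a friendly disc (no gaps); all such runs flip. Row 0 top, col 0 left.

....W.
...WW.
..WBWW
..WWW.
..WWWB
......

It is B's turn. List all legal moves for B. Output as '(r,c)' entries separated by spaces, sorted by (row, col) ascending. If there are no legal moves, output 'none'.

Answer: (0,3) (0,5) (2,1) (4,1) (5,3)

Derivation:
(0,2): no bracket -> illegal
(0,3): flips 1 -> legal
(0,5): flips 1 -> legal
(1,1): no bracket -> illegal
(1,2): no bracket -> illegal
(1,5): no bracket -> illegal
(2,1): flips 1 -> legal
(3,1): no bracket -> illegal
(3,5): no bracket -> illegal
(4,1): flips 4 -> legal
(5,1): no bracket -> illegal
(5,2): no bracket -> illegal
(5,3): flips 2 -> legal
(5,4): no bracket -> illegal
(5,5): no bracket -> illegal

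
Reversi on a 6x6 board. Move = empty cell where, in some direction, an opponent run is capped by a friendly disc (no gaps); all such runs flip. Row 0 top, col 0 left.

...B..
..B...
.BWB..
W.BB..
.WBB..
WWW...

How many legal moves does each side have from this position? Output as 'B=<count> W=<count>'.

Answer: B=2 W=6

Derivation:
-- B to move --
(1,1): flips 1 -> legal
(1,3): no bracket -> illegal
(2,0): no bracket -> illegal
(3,1): no bracket -> illegal
(4,0): flips 1 -> legal
(5,3): no bracket -> illegal
B mobility = 2
-- W to move --
(0,1): no bracket -> illegal
(0,2): flips 1 -> legal
(0,4): no bracket -> illegal
(1,0): no bracket -> illegal
(1,1): no bracket -> illegal
(1,3): no bracket -> illegal
(1,4): flips 2 -> legal
(2,0): flips 1 -> legal
(2,4): flips 3 -> legal
(3,1): no bracket -> illegal
(3,4): flips 1 -> legal
(4,4): flips 3 -> legal
(5,3): no bracket -> illegal
(5,4): no bracket -> illegal
W mobility = 6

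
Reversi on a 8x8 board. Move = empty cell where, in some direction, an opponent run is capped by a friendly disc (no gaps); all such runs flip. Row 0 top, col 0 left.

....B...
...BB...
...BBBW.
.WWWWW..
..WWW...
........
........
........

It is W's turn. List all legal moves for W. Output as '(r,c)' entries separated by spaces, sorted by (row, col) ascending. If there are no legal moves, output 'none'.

(0,2): flips 2 -> legal
(0,3): flips 2 -> legal
(0,5): flips 2 -> legal
(1,2): flips 1 -> legal
(1,5): flips 2 -> legal
(1,6): flips 1 -> legal
(2,2): flips 3 -> legal
(3,6): no bracket -> illegal

Answer: (0,2) (0,3) (0,5) (1,2) (1,5) (1,6) (2,2)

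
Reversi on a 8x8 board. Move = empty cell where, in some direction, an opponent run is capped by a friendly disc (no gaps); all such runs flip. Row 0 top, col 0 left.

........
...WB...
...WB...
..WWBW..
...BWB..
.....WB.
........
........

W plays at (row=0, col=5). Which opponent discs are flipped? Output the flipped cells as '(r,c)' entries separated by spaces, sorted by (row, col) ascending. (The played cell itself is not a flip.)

Dir NW: edge -> no flip
Dir N: edge -> no flip
Dir NE: edge -> no flip
Dir W: first cell '.' (not opp) -> no flip
Dir E: first cell '.' (not opp) -> no flip
Dir SW: opp run (1,4) capped by W -> flip
Dir S: first cell '.' (not opp) -> no flip
Dir SE: first cell '.' (not opp) -> no flip

Answer: (1,4)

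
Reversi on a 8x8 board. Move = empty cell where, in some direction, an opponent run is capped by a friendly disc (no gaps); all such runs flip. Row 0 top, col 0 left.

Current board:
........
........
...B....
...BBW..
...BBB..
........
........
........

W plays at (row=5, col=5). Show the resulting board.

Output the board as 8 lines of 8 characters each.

Place W at (5,5); scan 8 dirs for brackets.
Dir NW: opp run (4,4) (3,3), next='.' -> no flip
Dir N: opp run (4,5) capped by W -> flip
Dir NE: first cell '.' (not opp) -> no flip
Dir W: first cell '.' (not opp) -> no flip
Dir E: first cell '.' (not opp) -> no flip
Dir SW: first cell '.' (not opp) -> no flip
Dir S: first cell '.' (not opp) -> no flip
Dir SE: first cell '.' (not opp) -> no flip
All flips: (4,5)

Answer: ........
........
...B....
...BBW..
...BBW..
.....W..
........
........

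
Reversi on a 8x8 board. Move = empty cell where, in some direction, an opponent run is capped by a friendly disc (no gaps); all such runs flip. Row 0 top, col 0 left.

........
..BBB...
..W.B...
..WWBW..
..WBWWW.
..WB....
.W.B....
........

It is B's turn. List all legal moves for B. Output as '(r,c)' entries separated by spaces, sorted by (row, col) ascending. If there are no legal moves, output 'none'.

(1,1): no bracket -> illegal
(2,1): flips 1 -> legal
(2,3): flips 1 -> legal
(2,5): no bracket -> illegal
(2,6): flips 2 -> legal
(3,1): flips 4 -> legal
(3,6): flips 1 -> legal
(3,7): no bracket -> illegal
(4,1): flips 2 -> legal
(4,7): flips 3 -> legal
(5,0): no bracket -> illegal
(5,1): flips 3 -> legal
(5,4): flips 1 -> legal
(5,5): no bracket -> illegal
(5,6): flips 1 -> legal
(5,7): flips 2 -> legal
(6,0): no bracket -> illegal
(6,2): flips 4 -> legal
(7,0): flips 2 -> legal
(7,1): no bracket -> illegal
(7,2): no bracket -> illegal

Answer: (2,1) (2,3) (2,6) (3,1) (3,6) (4,1) (4,7) (5,1) (5,4) (5,6) (5,7) (6,2) (7,0)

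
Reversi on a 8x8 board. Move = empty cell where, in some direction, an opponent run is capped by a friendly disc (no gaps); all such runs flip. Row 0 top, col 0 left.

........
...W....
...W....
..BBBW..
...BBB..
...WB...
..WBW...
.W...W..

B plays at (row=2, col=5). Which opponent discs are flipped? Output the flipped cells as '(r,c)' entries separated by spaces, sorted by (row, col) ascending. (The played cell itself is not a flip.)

Dir NW: first cell '.' (not opp) -> no flip
Dir N: first cell '.' (not opp) -> no flip
Dir NE: first cell '.' (not opp) -> no flip
Dir W: first cell '.' (not opp) -> no flip
Dir E: first cell '.' (not opp) -> no flip
Dir SW: first cell 'B' (not opp) -> no flip
Dir S: opp run (3,5) capped by B -> flip
Dir SE: first cell '.' (not opp) -> no flip

Answer: (3,5)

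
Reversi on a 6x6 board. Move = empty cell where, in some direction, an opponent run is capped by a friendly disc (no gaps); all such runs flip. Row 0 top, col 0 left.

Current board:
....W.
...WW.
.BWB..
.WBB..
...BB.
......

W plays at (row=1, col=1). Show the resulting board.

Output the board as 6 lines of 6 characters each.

Answer: ....W.
.W.WW.
.WWB..
.WBB..
...BB.
......

Derivation:
Place W at (1,1); scan 8 dirs for brackets.
Dir NW: first cell '.' (not opp) -> no flip
Dir N: first cell '.' (not opp) -> no flip
Dir NE: first cell '.' (not opp) -> no flip
Dir W: first cell '.' (not opp) -> no flip
Dir E: first cell '.' (not opp) -> no flip
Dir SW: first cell '.' (not opp) -> no flip
Dir S: opp run (2,1) capped by W -> flip
Dir SE: first cell 'W' (not opp) -> no flip
All flips: (2,1)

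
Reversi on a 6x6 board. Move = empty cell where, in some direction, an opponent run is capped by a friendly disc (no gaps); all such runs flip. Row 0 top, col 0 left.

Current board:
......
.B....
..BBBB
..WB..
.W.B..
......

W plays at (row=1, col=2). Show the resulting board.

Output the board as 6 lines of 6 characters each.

Place W at (1,2); scan 8 dirs for brackets.
Dir NW: first cell '.' (not opp) -> no flip
Dir N: first cell '.' (not opp) -> no flip
Dir NE: first cell '.' (not opp) -> no flip
Dir W: opp run (1,1), next='.' -> no flip
Dir E: first cell '.' (not opp) -> no flip
Dir SW: first cell '.' (not opp) -> no flip
Dir S: opp run (2,2) capped by W -> flip
Dir SE: opp run (2,3), next='.' -> no flip
All flips: (2,2)

Answer: ......
.BW...
..WBBB
..WB..
.W.B..
......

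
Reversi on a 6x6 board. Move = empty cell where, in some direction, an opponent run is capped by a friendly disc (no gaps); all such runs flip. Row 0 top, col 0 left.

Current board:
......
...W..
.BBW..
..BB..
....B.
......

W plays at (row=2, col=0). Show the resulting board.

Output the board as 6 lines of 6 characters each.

Place W at (2,0); scan 8 dirs for brackets.
Dir NW: edge -> no flip
Dir N: first cell '.' (not opp) -> no flip
Dir NE: first cell '.' (not opp) -> no flip
Dir W: edge -> no flip
Dir E: opp run (2,1) (2,2) capped by W -> flip
Dir SW: edge -> no flip
Dir S: first cell '.' (not opp) -> no flip
Dir SE: first cell '.' (not opp) -> no flip
All flips: (2,1) (2,2)

Answer: ......
...W..
WWWW..
..BB..
....B.
......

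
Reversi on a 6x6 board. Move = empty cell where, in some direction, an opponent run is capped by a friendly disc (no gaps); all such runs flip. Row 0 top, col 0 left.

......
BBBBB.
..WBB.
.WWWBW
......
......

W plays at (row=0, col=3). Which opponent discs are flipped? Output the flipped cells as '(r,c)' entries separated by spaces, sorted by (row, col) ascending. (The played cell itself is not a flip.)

Answer: (1,3) (2,3)

Derivation:
Dir NW: edge -> no flip
Dir N: edge -> no flip
Dir NE: edge -> no flip
Dir W: first cell '.' (not opp) -> no flip
Dir E: first cell '.' (not opp) -> no flip
Dir SW: opp run (1,2), next='.' -> no flip
Dir S: opp run (1,3) (2,3) capped by W -> flip
Dir SE: opp run (1,4), next='.' -> no flip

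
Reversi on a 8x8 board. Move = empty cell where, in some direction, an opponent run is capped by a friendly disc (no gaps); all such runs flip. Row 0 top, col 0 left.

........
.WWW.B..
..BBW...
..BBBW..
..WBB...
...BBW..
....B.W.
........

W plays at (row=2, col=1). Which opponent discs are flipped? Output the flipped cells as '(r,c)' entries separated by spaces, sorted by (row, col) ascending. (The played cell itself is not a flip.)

Answer: (2,2) (2,3)

Derivation:
Dir NW: first cell '.' (not opp) -> no flip
Dir N: first cell 'W' (not opp) -> no flip
Dir NE: first cell 'W' (not opp) -> no flip
Dir W: first cell '.' (not opp) -> no flip
Dir E: opp run (2,2) (2,3) capped by W -> flip
Dir SW: first cell '.' (not opp) -> no flip
Dir S: first cell '.' (not opp) -> no flip
Dir SE: opp run (3,2) (4,3) (5,4), next='.' -> no flip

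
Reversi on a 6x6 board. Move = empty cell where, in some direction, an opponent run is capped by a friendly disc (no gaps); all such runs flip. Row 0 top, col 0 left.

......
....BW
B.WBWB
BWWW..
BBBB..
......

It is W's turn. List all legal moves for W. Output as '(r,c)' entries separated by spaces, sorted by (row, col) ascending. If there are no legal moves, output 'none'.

Answer: (0,4) (0,5) (1,3) (3,5) (5,0) (5,1) (5,2) (5,3) (5,4)

Derivation:
(0,3): no bracket -> illegal
(0,4): flips 1 -> legal
(0,5): flips 2 -> legal
(1,0): no bracket -> illegal
(1,1): no bracket -> illegal
(1,2): no bracket -> illegal
(1,3): flips 2 -> legal
(2,1): no bracket -> illegal
(3,4): no bracket -> illegal
(3,5): flips 1 -> legal
(4,4): no bracket -> illegal
(5,0): flips 1 -> legal
(5,1): flips 2 -> legal
(5,2): flips 1 -> legal
(5,3): flips 2 -> legal
(5,4): flips 1 -> legal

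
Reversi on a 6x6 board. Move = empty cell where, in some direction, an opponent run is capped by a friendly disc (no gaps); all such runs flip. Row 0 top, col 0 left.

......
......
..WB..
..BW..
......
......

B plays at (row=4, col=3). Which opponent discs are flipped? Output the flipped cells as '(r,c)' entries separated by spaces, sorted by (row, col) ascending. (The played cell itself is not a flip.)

Answer: (3,3)

Derivation:
Dir NW: first cell 'B' (not opp) -> no flip
Dir N: opp run (3,3) capped by B -> flip
Dir NE: first cell '.' (not opp) -> no flip
Dir W: first cell '.' (not opp) -> no flip
Dir E: first cell '.' (not opp) -> no flip
Dir SW: first cell '.' (not opp) -> no flip
Dir S: first cell '.' (not opp) -> no flip
Dir SE: first cell '.' (not opp) -> no flip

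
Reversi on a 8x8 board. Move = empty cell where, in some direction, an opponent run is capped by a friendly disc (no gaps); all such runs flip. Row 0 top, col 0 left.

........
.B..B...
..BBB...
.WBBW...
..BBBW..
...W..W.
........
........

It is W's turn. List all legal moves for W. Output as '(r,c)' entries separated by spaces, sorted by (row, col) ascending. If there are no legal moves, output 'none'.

Answer: (0,4) (1,2) (1,3) (3,5) (4,1) (5,2) (5,4)

Derivation:
(0,0): no bracket -> illegal
(0,1): no bracket -> illegal
(0,2): no bracket -> illegal
(0,3): no bracket -> illegal
(0,4): flips 2 -> legal
(0,5): no bracket -> illegal
(1,0): no bracket -> illegal
(1,2): flips 1 -> legal
(1,3): flips 4 -> legal
(1,5): no bracket -> illegal
(2,0): no bracket -> illegal
(2,1): no bracket -> illegal
(2,5): no bracket -> illegal
(3,5): flips 1 -> legal
(4,1): flips 3 -> legal
(5,1): no bracket -> illegal
(5,2): flips 1 -> legal
(5,4): flips 1 -> legal
(5,5): no bracket -> illegal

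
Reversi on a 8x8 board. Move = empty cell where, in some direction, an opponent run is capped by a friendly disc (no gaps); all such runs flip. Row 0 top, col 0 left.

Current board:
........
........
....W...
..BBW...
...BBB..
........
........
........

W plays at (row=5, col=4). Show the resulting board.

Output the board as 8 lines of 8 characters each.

Place W at (5,4); scan 8 dirs for brackets.
Dir NW: opp run (4,3) (3,2), next='.' -> no flip
Dir N: opp run (4,4) capped by W -> flip
Dir NE: opp run (4,5), next='.' -> no flip
Dir W: first cell '.' (not opp) -> no flip
Dir E: first cell '.' (not opp) -> no flip
Dir SW: first cell '.' (not opp) -> no flip
Dir S: first cell '.' (not opp) -> no flip
Dir SE: first cell '.' (not opp) -> no flip
All flips: (4,4)

Answer: ........
........
....W...
..BBW...
...BWB..
....W...
........
........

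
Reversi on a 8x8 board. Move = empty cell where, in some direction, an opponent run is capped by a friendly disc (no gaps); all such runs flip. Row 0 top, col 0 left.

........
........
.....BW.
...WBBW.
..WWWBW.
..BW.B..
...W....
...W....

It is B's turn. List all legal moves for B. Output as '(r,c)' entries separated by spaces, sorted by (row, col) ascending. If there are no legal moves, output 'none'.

(1,5): no bracket -> illegal
(1,6): no bracket -> illegal
(1,7): flips 1 -> legal
(2,2): flips 2 -> legal
(2,3): no bracket -> illegal
(2,4): no bracket -> illegal
(2,7): flips 2 -> legal
(3,1): no bracket -> illegal
(3,2): flips 2 -> legal
(3,7): flips 2 -> legal
(4,1): flips 3 -> legal
(4,7): flips 2 -> legal
(5,1): no bracket -> illegal
(5,4): flips 2 -> legal
(5,6): no bracket -> illegal
(5,7): flips 1 -> legal
(6,2): flips 2 -> legal
(6,4): no bracket -> illegal
(7,2): no bracket -> illegal
(7,4): flips 1 -> legal

Answer: (1,7) (2,2) (2,7) (3,2) (3,7) (4,1) (4,7) (5,4) (5,7) (6,2) (7,4)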